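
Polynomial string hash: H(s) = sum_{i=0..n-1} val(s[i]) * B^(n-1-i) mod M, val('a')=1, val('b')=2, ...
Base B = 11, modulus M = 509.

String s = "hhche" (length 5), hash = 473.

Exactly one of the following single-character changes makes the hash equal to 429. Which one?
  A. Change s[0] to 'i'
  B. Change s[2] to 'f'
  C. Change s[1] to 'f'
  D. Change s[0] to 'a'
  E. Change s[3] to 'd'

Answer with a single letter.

Option A: s[0]='h'->'i', delta=(9-8)*11^4 mod 509 = 389, hash=473+389 mod 509 = 353
Option B: s[2]='c'->'f', delta=(6-3)*11^2 mod 509 = 363, hash=473+363 mod 509 = 327
Option C: s[1]='h'->'f', delta=(6-8)*11^3 mod 509 = 392, hash=473+392 mod 509 = 356
Option D: s[0]='h'->'a', delta=(1-8)*11^4 mod 509 = 331, hash=473+331 mod 509 = 295
Option E: s[3]='h'->'d', delta=(4-8)*11^1 mod 509 = 465, hash=473+465 mod 509 = 429 <-- target

Answer: E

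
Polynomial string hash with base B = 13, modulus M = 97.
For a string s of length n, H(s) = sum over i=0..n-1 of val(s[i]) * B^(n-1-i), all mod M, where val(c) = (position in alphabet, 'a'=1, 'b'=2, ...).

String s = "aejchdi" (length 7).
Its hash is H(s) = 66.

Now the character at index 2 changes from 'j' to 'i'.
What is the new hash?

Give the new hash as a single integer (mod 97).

val('j') = 10, val('i') = 9
Position k = 2, exponent = n-1-k = 4
B^4 mod M = 13^4 mod 97 = 43
Delta = (9 - 10) * 43 mod 97 = 54
New hash = (66 + 54) mod 97 = 23

Answer: 23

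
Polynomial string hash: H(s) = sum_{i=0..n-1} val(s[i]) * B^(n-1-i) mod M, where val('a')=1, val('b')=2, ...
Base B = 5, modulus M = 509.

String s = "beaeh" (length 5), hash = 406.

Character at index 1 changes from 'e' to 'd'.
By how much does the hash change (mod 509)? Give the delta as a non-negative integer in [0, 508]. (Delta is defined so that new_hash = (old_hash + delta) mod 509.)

Answer: 384

Derivation:
Delta formula: (val(new) - val(old)) * B^(n-1-k) mod M
  val('d') - val('e') = 4 - 5 = -1
  B^(n-1-k) = 5^3 mod 509 = 125
  Delta = -1 * 125 mod 509 = 384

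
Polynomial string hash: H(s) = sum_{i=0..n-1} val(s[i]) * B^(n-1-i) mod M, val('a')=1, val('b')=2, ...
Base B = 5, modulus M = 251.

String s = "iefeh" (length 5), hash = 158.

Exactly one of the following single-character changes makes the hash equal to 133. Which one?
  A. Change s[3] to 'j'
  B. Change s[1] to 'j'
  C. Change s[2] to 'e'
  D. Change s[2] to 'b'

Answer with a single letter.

Option A: s[3]='e'->'j', delta=(10-5)*5^1 mod 251 = 25, hash=158+25 mod 251 = 183
Option B: s[1]='e'->'j', delta=(10-5)*5^3 mod 251 = 123, hash=158+123 mod 251 = 30
Option C: s[2]='f'->'e', delta=(5-6)*5^2 mod 251 = 226, hash=158+226 mod 251 = 133 <-- target
Option D: s[2]='f'->'b', delta=(2-6)*5^2 mod 251 = 151, hash=158+151 mod 251 = 58

Answer: C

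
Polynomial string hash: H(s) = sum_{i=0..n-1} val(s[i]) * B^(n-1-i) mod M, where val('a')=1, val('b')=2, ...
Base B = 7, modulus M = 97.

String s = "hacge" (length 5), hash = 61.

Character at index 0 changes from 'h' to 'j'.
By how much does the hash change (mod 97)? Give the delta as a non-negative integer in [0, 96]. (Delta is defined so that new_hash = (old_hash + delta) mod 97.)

Answer: 49

Derivation:
Delta formula: (val(new) - val(old)) * B^(n-1-k) mod M
  val('j') - val('h') = 10 - 8 = 2
  B^(n-1-k) = 7^4 mod 97 = 73
  Delta = 2 * 73 mod 97 = 49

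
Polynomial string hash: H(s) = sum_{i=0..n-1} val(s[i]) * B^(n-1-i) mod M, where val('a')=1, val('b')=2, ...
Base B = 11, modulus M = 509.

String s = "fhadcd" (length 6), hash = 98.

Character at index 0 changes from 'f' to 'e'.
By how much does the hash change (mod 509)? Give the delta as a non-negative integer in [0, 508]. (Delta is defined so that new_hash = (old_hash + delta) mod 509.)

Delta formula: (val(new) - val(old)) * B^(n-1-k) mod M
  val('e') - val('f') = 5 - 6 = -1
  B^(n-1-k) = 11^5 mod 509 = 207
  Delta = -1 * 207 mod 509 = 302

Answer: 302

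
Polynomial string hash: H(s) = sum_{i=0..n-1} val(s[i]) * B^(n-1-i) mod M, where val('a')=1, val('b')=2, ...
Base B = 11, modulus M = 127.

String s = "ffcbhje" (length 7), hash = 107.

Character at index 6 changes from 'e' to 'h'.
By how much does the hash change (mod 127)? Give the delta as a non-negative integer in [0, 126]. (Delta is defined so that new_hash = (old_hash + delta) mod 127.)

Delta formula: (val(new) - val(old)) * B^(n-1-k) mod M
  val('h') - val('e') = 8 - 5 = 3
  B^(n-1-k) = 11^0 mod 127 = 1
  Delta = 3 * 1 mod 127 = 3

Answer: 3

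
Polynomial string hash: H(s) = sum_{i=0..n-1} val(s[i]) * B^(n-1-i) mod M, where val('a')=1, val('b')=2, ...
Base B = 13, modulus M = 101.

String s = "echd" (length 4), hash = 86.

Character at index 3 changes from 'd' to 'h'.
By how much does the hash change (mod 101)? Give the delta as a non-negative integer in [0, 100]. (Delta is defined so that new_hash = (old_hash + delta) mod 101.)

Answer: 4

Derivation:
Delta formula: (val(new) - val(old)) * B^(n-1-k) mod M
  val('h') - val('d') = 8 - 4 = 4
  B^(n-1-k) = 13^0 mod 101 = 1
  Delta = 4 * 1 mod 101 = 4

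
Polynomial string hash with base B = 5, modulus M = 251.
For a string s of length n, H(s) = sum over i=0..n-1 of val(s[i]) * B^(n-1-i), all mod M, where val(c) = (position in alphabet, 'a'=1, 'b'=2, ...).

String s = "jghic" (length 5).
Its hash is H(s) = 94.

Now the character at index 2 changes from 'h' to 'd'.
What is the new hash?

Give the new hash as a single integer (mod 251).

val('h') = 8, val('d') = 4
Position k = 2, exponent = n-1-k = 2
B^2 mod M = 5^2 mod 251 = 25
Delta = (4 - 8) * 25 mod 251 = 151
New hash = (94 + 151) mod 251 = 245

Answer: 245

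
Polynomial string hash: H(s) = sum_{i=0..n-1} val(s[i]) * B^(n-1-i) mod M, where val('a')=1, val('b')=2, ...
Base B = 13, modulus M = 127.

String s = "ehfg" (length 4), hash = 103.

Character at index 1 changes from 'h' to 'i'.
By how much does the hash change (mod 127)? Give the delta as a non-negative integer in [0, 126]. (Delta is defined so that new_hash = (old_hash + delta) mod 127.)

Delta formula: (val(new) - val(old)) * B^(n-1-k) mod M
  val('i') - val('h') = 9 - 8 = 1
  B^(n-1-k) = 13^2 mod 127 = 42
  Delta = 1 * 42 mod 127 = 42

Answer: 42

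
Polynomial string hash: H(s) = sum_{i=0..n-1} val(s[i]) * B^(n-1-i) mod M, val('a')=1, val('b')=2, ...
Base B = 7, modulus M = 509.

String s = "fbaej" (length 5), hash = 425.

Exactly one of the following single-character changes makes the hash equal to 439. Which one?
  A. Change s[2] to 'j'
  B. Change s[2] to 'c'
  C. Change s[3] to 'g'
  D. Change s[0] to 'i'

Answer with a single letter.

Option A: s[2]='a'->'j', delta=(10-1)*7^2 mod 509 = 441, hash=425+441 mod 509 = 357
Option B: s[2]='a'->'c', delta=(3-1)*7^2 mod 509 = 98, hash=425+98 mod 509 = 14
Option C: s[3]='e'->'g', delta=(7-5)*7^1 mod 509 = 14, hash=425+14 mod 509 = 439 <-- target
Option D: s[0]='f'->'i', delta=(9-6)*7^4 mod 509 = 77, hash=425+77 mod 509 = 502

Answer: C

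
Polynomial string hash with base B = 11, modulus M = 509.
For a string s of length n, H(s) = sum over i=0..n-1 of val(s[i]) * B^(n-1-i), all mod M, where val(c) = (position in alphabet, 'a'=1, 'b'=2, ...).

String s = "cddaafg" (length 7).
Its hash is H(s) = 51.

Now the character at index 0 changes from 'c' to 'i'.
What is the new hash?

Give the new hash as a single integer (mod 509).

Answer: 479

Derivation:
val('c') = 3, val('i') = 9
Position k = 0, exponent = n-1-k = 6
B^6 mod M = 11^6 mod 509 = 241
Delta = (9 - 3) * 241 mod 509 = 428
New hash = (51 + 428) mod 509 = 479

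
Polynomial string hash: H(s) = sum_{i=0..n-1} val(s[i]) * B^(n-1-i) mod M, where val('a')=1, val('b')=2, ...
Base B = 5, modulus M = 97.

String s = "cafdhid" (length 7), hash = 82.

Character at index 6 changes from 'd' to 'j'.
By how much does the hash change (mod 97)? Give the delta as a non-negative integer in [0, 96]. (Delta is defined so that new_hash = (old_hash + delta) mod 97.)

Delta formula: (val(new) - val(old)) * B^(n-1-k) mod M
  val('j') - val('d') = 10 - 4 = 6
  B^(n-1-k) = 5^0 mod 97 = 1
  Delta = 6 * 1 mod 97 = 6

Answer: 6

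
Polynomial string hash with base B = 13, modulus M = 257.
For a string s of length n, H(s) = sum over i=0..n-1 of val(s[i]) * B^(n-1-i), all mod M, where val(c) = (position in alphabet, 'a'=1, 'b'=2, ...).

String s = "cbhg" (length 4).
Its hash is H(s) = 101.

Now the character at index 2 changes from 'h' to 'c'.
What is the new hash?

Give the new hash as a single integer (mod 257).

Answer: 36

Derivation:
val('h') = 8, val('c') = 3
Position k = 2, exponent = n-1-k = 1
B^1 mod M = 13^1 mod 257 = 13
Delta = (3 - 8) * 13 mod 257 = 192
New hash = (101 + 192) mod 257 = 36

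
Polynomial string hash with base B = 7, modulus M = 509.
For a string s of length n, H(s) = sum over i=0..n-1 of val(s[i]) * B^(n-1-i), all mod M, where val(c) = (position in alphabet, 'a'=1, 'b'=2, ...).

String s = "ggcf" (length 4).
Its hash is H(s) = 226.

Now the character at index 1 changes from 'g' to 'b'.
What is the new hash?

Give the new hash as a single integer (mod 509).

Answer: 490

Derivation:
val('g') = 7, val('b') = 2
Position k = 1, exponent = n-1-k = 2
B^2 mod M = 7^2 mod 509 = 49
Delta = (2 - 7) * 49 mod 509 = 264
New hash = (226 + 264) mod 509 = 490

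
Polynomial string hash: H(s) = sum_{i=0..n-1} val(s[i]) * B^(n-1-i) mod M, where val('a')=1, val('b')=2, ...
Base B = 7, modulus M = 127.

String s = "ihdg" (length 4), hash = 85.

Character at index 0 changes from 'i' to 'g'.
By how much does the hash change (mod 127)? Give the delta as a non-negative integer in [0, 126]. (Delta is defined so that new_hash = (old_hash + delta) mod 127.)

Delta formula: (val(new) - val(old)) * B^(n-1-k) mod M
  val('g') - val('i') = 7 - 9 = -2
  B^(n-1-k) = 7^3 mod 127 = 89
  Delta = -2 * 89 mod 127 = 76

Answer: 76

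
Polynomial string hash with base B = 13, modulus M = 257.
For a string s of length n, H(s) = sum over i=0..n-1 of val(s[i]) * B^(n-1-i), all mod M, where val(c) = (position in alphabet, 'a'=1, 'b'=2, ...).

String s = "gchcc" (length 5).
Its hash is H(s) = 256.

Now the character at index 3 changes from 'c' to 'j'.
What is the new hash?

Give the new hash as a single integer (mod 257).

Answer: 90

Derivation:
val('c') = 3, val('j') = 10
Position k = 3, exponent = n-1-k = 1
B^1 mod M = 13^1 mod 257 = 13
Delta = (10 - 3) * 13 mod 257 = 91
New hash = (256 + 91) mod 257 = 90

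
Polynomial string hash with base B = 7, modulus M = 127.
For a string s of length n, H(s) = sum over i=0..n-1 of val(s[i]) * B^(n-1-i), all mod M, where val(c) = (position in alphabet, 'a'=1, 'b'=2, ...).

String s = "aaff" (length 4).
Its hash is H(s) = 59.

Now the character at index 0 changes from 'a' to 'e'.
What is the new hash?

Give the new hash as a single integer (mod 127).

Answer: 34

Derivation:
val('a') = 1, val('e') = 5
Position k = 0, exponent = n-1-k = 3
B^3 mod M = 7^3 mod 127 = 89
Delta = (5 - 1) * 89 mod 127 = 102
New hash = (59 + 102) mod 127 = 34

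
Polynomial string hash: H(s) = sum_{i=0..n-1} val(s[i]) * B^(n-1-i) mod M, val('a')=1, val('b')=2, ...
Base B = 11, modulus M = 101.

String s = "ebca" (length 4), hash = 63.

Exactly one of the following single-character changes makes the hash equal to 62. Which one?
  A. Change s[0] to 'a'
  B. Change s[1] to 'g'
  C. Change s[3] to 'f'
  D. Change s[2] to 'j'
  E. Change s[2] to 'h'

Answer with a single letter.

Answer: B

Derivation:
Option A: s[0]='e'->'a', delta=(1-5)*11^3 mod 101 = 29, hash=63+29 mod 101 = 92
Option B: s[1]='b'->'g', delta=(7-2)*11^2 mod 101 = 100, hash=63+100 mod 101 = 62 <-- target
Option C: s[3]='a'->'f', delta=(6-1)*11^0 mod 101 = 5, hash=63+5 mod 101 = 68
Option D: s[2]='c'->'j', delta=(10-3)*11^1 mod 101 = 77, hash=63+77 mod 101 = 39
Option E: s[2]='c'->'h', delta=(8-3)*11^1 mod 101 = 55, hash=63+55 mod 101 = 17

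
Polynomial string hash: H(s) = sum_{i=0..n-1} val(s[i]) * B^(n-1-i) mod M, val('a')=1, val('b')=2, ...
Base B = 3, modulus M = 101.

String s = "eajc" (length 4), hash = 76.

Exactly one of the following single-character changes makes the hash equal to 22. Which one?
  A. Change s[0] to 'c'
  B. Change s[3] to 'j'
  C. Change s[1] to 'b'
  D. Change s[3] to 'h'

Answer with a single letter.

Option A: s[0]='e'->'c', delta=(3-5)*3^3 mod 101 = 47, hash=76+47 mod 101 = 22 <-- target
Option B: s[3]='c'->'j', delta=(10-3)*3^0 mod 101 = 7, hash=76+7 mod 101 = 83
Option C: s[1]='a'->'b', delta=(2-1)*3^2 mod 101 = 9, hash=76+9 mod 101 = 85
Option D: s[3]='c'->'h', delta=(8-3)*3^0 mod 101 = 5, hash=76+5 mod 101 = 81

Answer: A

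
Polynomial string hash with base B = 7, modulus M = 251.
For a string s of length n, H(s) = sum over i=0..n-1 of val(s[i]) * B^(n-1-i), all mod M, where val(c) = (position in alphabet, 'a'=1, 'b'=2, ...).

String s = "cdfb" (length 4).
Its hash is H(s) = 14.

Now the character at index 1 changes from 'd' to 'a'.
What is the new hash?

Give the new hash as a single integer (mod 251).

val('d') = 4, val('a') = 1
Position k = 1, exponent = n-1-k = 2
B^2 mod M = 7^2 mod 251 = 49
Delta = (1 - 4) * 49 mod 251 = 104
New hash = (14 + 104) mod 251 = 118

Answer: 118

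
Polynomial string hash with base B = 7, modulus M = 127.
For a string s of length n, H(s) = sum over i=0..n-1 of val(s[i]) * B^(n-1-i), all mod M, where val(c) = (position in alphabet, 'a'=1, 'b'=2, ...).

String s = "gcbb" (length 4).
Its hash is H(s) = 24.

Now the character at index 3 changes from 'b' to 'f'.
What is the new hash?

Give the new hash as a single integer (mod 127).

Answer: 28

Derivation:
val('b') = 2, val('f') = 6
Position k = 3, exponent = n-1-k = 0
B^0 mod M = 7^0 mod 127 = 1
Delta = (6 - 2) * 1 mod 127 = 4
New hash = (24 + 4) mod 127 = 28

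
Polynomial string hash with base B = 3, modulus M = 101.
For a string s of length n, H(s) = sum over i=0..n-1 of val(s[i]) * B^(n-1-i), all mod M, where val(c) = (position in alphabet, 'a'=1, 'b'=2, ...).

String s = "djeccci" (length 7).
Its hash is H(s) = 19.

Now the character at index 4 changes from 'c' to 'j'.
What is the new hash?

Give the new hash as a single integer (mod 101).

Answer: 82

Derivation:
val('c') = 3, val('j') = 10
Position k = 4, exponent = n-1-k = 2
B^2 mod M = 3^2 mod 101 = 9
Delta = (10 - 3) * 9 mod 101 = 63
New hash = (19 + 63) mod 101 = 82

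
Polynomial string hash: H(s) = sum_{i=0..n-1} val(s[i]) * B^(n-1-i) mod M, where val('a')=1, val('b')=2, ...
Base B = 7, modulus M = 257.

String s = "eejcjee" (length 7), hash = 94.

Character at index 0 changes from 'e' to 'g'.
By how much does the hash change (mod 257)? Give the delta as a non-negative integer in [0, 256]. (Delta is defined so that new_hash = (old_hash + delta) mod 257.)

Answer: 143

Derivation:
Delta formula: (val(new) - val(old)) * B^(n-1-k) mod M
  val('g') - val('e') = 7 - 5 = 2
  B^(n-1-k) = 7^6 mod 257 = 200
  Delta = 2 * 200 mod 257 = 143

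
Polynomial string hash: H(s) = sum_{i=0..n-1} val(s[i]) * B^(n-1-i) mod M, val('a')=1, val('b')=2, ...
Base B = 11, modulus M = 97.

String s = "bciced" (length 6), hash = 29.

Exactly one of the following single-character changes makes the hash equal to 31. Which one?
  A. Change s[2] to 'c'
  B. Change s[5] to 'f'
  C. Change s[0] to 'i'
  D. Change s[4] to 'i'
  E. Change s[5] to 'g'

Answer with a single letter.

Answer: B

Derivation:
Option A: s[2]='i'->'c', delta=(3-9)*11^3 mod 97 = 65, hash=29+65 mod 97 = 94
Option B: s[5]='d'->'f', delta=(6-4)*11^0 mod 97 = 2, hash=29+2 mod 97 = 31 <-- target
Option C: s[0]='b'->'i', delta=(9-2)*11^5 mod 97 = 23, hash=29+23 mod 97 = 52
Option D: s[4]='e'->'i', delta=(9-5)*11^1 mod 97 = 44, hash=29+44 mod 97 = 73
Option E: s[5]='d'->'g', delta=(7-4)*11^0 mod 97 = 3, hash=29+3 mod 97 = 32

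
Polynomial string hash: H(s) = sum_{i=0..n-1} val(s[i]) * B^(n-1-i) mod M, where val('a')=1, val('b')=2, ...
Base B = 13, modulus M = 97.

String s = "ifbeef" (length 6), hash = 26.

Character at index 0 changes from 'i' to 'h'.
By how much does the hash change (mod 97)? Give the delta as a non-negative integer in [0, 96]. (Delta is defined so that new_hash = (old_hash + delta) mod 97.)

Delta formula: (val(new) - val(old)) * B^(n-1-k) mod M
  val('h') - val('i') = 8 - 9 = -1
  B^(n-1-k) = 13^5 mod 97 = 74
  Delta = -1 * 74 mod 97 = 23

Answer: 23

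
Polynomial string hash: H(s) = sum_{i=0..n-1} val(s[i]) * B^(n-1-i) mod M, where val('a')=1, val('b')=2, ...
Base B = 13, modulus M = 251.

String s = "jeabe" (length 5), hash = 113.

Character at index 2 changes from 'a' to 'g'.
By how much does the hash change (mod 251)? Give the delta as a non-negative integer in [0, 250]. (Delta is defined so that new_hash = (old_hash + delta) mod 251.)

Answer: 10

Derivation:
Delta formula: (val(new) - val(old)) * B^(n-1-k) mod M
  val('g') - val('a') = 7 - 1 = 6
  B^(n-1-k) = 13^2 mod 251 = 169
  Delta = 6 * 169 mod 251 = 10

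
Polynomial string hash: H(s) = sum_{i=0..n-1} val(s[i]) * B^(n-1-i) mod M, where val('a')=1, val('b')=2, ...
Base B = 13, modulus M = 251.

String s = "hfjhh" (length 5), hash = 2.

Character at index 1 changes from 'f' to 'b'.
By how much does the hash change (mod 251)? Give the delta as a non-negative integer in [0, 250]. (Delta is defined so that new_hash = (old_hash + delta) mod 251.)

Delta formula: (val(new) - val(old)) * B^(n-1-k) mod M
  val('b') - val('f') = 2 - 6 = -4
  B^(n-1-k) = 13^3 mod 251 = 189
  Delta = -4 * 189 mod 251 = 248

Answer: 248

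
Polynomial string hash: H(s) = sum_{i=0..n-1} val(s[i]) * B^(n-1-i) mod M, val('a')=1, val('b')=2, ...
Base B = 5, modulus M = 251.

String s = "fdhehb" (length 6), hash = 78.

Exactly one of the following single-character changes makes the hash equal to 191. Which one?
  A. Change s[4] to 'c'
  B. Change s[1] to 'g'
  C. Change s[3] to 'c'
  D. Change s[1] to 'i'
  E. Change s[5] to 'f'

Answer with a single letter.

Option A: s[4]='h'->'c', delta=(3-8)*5^1 mod 251 = 226, hash=78+226 mod 251 = 53
Option B: s[1]='d'->'g', delta=(7-4)*5^4 mod 251 = 118, hash=78+118 mod 251 = 196
Option C: s[3]='e'->'c', delta=(3-5)*5^2 mod 251 = 201, hash=78+201 mod 251 = 28
Option D: s[1]='d'->'i', delta=(9-4)*5^4 mod 251 = 113, hash=78+113 mod 251 = 191 <-- target
Option E: s[5]='b'->'f', delta=(6-2)*5^0 mod 251 = 4, hash=78+4 mod 251 = 82

Answer: D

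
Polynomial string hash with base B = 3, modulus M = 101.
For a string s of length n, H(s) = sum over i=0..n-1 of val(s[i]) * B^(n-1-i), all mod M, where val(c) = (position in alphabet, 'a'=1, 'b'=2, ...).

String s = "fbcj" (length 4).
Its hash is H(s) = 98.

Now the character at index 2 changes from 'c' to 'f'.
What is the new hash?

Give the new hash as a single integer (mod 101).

val('c') = 3, val('f') = 6
Position k = 2, exponent = n-1-k = 1
B^1 mod M = 3^1 mod 101 = 3
Delta = (6 - 3) * 3 mod 101 = 9
New hash = (98 + 9) mod 101 = 6

Answer: 6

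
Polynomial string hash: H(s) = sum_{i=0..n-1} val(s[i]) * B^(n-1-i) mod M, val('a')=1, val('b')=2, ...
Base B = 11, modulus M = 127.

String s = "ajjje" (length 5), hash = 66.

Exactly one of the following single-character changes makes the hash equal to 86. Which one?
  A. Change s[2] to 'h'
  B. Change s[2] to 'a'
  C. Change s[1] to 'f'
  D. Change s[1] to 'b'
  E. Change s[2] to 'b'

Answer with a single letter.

Answer: D

Derivation:
Option A: s[2]='j'->'h', delta=(8-10)*11^2 mod 127 = 12, hash=66+12 mod 127 = 78
Option B: s[2]='j'->'a', delta=(1-10)*11^2 mod 127 = 54, hash=66+54 mod 127 = 120
Option C: s[1]='j'->'f', delta=(6-10)*11^3 mod 127 = 10, hash=66+10 mod 127 = 76
Option D: s[1]='j'->'b', delta=(2-10)*11^3 mod 127 = 20, hash=66+20 mod 127 = 86 <-- target
Option E: s[2]='j'->'b', delta=(2-10)*11^2 mod 127 = 48, hash=66+48 mod 127 = 114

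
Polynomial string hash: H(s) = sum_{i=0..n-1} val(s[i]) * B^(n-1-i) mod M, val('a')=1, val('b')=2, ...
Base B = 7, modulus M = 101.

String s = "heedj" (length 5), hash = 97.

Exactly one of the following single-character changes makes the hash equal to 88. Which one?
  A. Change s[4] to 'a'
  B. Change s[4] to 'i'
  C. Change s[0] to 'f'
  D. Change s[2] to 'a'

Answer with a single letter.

Option A: s[4]='j'->'a', delta=(1-10)*7^0 mod 101 = 92, hash=97+92 mod 101 = 88 <-- target
Option B: s[4]='j'->'i', delta=(9-10)*7^0 mod 101 = 100, hash=97+100 mod 101 = 96
Option C: s[0]='h'->'f', delta=(6-8)*7^4 mod 101 = 46, hash=97+46 mod 101 = 42
Option D: s[2]='e'->'a', delta=(1-5)*7^2 mod 101 = 6, hash=97+6 mod 101 = 2

Answer: A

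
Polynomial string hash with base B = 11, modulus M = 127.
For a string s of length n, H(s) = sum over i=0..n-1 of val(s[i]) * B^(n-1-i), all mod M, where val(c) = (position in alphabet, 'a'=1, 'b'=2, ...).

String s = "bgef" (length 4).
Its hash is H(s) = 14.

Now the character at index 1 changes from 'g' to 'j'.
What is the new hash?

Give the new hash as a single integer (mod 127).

Answer: 123

Derivation:
val('g') = 7, val('j') = 10
Position k = 1, exponent = n-1-k = 2
B^2 mod M = 11^2 mod 127 = 121
Delta = (10 - 7) * 121 mod 127 = 109
New hash = (14 + 109) mod 127 = 123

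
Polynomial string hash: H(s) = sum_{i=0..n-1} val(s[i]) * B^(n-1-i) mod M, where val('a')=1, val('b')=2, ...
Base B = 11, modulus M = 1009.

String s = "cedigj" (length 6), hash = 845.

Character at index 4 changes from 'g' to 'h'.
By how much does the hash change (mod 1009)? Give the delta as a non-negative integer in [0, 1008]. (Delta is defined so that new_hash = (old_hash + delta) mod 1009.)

Delta formula: (val(new) - val(old)) * B^(n-1-k) mod M
  val('h') - val('g') = 8 - 7 = 1
  B^(n-1-k) = 11^1 mod 1009 = 11
  Delta = 1 * 11 mod 1009 = 11

Answer: 11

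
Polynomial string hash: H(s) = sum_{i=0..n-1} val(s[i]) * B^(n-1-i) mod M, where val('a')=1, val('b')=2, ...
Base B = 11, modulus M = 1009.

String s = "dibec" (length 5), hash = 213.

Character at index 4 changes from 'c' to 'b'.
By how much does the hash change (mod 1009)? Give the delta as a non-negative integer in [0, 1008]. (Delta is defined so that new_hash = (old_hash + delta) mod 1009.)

Delta formula: (val(new) - val(old)) * B^(n-1-k) mod M
  val('b') - val('c') = 2 - 3 = -1
  B^(n-1-k) = 11^0 mod 1009 = 1
  Delta = -1 * 1 mod 1009 = 1008

Answer: 1008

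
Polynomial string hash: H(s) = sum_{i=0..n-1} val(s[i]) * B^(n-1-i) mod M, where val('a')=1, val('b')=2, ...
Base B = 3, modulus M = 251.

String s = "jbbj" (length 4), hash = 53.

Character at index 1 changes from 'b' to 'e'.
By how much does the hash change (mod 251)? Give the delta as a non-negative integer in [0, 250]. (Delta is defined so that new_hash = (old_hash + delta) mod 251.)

Delta formula: (val(new) - val(old)) * B^(n-1-k) mod M
  val('e') - val('b') = 5 - 2 = 3
  B^(n-1-k) = 3^2 mod 251 = 9
  Delta = 3 * 9 mod 251 = 27

Answer: 27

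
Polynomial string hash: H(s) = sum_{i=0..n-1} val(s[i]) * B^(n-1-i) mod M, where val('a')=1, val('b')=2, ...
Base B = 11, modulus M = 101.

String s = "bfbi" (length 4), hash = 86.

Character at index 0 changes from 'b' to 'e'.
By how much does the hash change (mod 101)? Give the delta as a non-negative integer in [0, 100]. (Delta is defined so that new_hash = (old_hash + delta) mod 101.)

Answer: 54

Derivation:
Delta formula: (val(new) - val(old)) * B^(n-1-k) mod M
  val('e') - val('b') = 5 - 2 = 3
  B^(n-1-k) = 11^3 mod 101 = 18
  Delta = 3 * 18 mod 101 = 54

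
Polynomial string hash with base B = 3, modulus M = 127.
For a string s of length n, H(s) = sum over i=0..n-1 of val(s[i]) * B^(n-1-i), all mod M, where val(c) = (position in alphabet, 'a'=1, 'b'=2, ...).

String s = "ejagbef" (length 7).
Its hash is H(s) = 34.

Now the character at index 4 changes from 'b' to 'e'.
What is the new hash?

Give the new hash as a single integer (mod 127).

val('b') = 2, val('e') = 5
Position k = 4, exponent = n-1-k = 2
B^2 mod M = 3^2 mod 127 = 9
Delta = (5 - 2) * 9 mod 127 = 27
New hash = (34 + 27) mod 127 = 61

Answer: 61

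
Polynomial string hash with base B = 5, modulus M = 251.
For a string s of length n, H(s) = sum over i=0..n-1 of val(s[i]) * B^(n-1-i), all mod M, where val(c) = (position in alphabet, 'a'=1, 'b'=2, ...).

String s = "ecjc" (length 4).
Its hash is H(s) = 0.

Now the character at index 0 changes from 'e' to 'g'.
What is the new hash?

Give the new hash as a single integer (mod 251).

val('e') = 5, val('g') = 7
Position k = 0, exponent = n-1-k = 3
B^3 mod M = 5^3 mod 251 = 125
Delta = (7 - 5) * 125 mod 251 = 250
New hash = (0 + 250) mod 251 = 250

Answer: 250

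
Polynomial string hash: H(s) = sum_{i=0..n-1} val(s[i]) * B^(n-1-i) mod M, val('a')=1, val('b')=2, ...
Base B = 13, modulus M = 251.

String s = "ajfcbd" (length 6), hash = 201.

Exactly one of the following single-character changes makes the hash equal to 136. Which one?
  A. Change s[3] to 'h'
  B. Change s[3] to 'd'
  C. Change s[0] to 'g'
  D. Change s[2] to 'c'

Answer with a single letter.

Answer: D

Derivation:
Option A: s[3]='c'->'h', delta=(8-3)*13^2 mod 251 = 92, hash=201+92 mod 251 = 42
Option B: s[3]='c'->'d', delta=(4-3)*13^2 mod 251 = 169, hash=201+169 mod 251 = 119
Option C: s[0]='a'->'g', delta=(7-1)*13^5 mod 251 = 133, hash=201+133 mod 251 = 83
Option D: s[2]='f'->'c', delta=(3-6)*13^3 mod 251 = 186, hash=201+186 mod 251 = 136 <-- target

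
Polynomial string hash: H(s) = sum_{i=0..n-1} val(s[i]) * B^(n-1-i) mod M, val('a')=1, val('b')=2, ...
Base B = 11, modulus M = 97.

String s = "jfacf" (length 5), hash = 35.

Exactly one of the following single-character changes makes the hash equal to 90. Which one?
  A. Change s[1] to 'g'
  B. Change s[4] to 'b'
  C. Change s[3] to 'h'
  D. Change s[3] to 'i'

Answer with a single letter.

Answer: C

Derivation:
Option A: s[1]='f'->'g', delta=(7-6)*11^3 mod 97 = 70, hash=35+70 mod 97 = 8
Option B: s[4]='f'->'b', delta=(2-6)*11^0 mod 97 = 93, hash=35+93 mod 97 = 31
Option C: s[3]='c'->'h', delta=(8-3)*11^1 mod 97 = 55, hash=35+55 mod 97 = 90 <-- target
Option D: s[3]='c'->'i', delta=(9-3)*11^1 mod 97 = 66, hash=35+66 mod 97 = 4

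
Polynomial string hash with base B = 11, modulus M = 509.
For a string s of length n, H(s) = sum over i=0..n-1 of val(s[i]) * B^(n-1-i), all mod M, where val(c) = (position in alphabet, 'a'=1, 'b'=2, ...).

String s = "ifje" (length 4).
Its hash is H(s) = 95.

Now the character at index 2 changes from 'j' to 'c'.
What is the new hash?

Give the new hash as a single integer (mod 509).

Answer: 18

Derivation:
val('j') = 10, val('c') = 3
Position k = 2, exponent = n-1-k = 1
B^1 mod M = 11^1 mod 509 = 11
Delta = (3 - 10) * 11 mod 509 = 432
New hash = (95 + 432) mod 509 = 18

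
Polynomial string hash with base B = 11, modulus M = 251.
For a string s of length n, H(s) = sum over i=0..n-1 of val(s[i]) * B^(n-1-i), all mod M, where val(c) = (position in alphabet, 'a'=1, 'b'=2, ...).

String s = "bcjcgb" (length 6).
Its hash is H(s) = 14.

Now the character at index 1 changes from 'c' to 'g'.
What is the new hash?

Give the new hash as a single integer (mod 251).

Answer: 95

Derivation:
val('c') = 3, val('g') = 7
Position k = 1, exponent = n-1-k = 4
B^4 mod M = 11^4 mod 251 = 83
Delta = (7 - 3) * 83 mod 251 = 81
New hash = (14 + 81) mod 251 = 95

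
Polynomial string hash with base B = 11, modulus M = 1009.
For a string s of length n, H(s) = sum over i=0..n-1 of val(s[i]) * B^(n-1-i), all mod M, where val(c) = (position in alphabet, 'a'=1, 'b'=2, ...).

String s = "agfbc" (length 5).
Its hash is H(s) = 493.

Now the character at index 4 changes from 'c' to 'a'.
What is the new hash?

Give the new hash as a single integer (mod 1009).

val('c') = 3, val('a') = 1
Position k = 4, exponent = n-1-k = 0
B^0 mod M = 11^0 mod 1009 = 1
Delta = (1 - 3) * 1 mod 1009 = 1007
New hash = (493 + 1007) mod 1009 = 491

Answer: 491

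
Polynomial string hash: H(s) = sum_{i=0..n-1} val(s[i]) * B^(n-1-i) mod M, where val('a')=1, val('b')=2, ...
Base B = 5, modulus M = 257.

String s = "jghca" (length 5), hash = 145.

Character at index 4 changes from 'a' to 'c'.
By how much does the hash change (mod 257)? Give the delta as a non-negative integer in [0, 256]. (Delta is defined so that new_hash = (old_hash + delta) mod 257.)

Delta formula: (val(new) - val(old)) * B^(n-1-k) mod M
  val('c') - val('a') = 3 - 1 = 2
  B^(n-1-k) = 5^0 mod 257 = 1
  Delta = 2 * 1 mod 257 = 2

Answer: 2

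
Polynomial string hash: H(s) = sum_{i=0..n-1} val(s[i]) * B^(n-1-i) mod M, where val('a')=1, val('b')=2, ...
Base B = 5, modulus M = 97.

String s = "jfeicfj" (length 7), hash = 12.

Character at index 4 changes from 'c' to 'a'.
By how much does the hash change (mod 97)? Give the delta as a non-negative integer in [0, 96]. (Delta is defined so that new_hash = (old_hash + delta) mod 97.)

Delta formula: (val(new) - val(old)) * B^(n-1-k) mod M
  val('a') - val('c') = 1 - 3 = -2
  B^(n-1-k) = 5^2 mod 97 = 25
  Delta = -2 * 25 mod 97 = 47

Answer: 47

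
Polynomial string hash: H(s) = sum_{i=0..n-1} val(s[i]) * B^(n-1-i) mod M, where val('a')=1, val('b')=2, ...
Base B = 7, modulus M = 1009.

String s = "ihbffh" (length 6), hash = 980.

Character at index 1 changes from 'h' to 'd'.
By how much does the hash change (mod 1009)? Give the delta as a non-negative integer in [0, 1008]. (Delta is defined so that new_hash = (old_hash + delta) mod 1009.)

Delta formula: (val(new) - val(old)) * B^(n-1-k) mod M
  val('d') - val('h') = 4 - 8 = -4
  B^(n-1-k) = 7^4 mod 1009 = 383
  Delta = -4 * 383 mod 1009 = 486

Answer: 486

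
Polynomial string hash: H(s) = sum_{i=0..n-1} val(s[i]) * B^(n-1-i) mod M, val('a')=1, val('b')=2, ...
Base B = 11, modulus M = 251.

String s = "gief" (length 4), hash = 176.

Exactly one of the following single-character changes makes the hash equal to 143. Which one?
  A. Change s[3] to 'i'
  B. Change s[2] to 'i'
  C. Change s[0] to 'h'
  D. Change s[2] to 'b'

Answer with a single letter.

Answer: D

Derivation:
Option A: s[3]='f'->'i', delta=(9-6)*11^0 mod 251 = 3, hash=176+3 mod 251 = 179
Option B: s[2]='e'->'i', delta=(9-5)*11^1 mod 251 = 44, hash=176+44 mod 251 = 220
Option C: s[0]='g'->'h', delta=(8-7)*11^3 mod 251 = 76, hash=176+76 mod 251 = 1
Option D: s[2]='e'->'b', delta=(2-5)*11^1 mod 251 = 218, hash=176+218 mod 251 = 143 <-- target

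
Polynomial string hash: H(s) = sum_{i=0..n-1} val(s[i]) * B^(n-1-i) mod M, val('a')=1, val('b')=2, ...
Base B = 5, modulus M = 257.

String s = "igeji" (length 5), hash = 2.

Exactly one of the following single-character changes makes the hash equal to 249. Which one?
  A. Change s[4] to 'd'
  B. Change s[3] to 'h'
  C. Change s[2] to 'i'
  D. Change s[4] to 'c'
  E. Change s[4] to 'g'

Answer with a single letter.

Answer: B

Derivation:
Option A: s[4]='i'->'d', delta=(4-9)*5^0 mod 257 = 252, hash=2+252 mod 257 = 254
Option B: s[3]='j'->'h', delta=(8-10)*5^1 mod 257 = 247, hash=2+247 mod 257 = 249 <-- target
Option C: s[2]='e'->'i', delta=(9-5)*5^2 mod 257 = 100, hash=2+100 mod 257 = 102
Option D: s[4]='i'->'c', delta=(3-9)*5^0 mod 257 = 251, hash=2+251 mod 257 = 253
Option E: s[4]='i'->'g', delta=(7-9)*5^0 mod 257 = 255, hash=2+255 mod 257 = 0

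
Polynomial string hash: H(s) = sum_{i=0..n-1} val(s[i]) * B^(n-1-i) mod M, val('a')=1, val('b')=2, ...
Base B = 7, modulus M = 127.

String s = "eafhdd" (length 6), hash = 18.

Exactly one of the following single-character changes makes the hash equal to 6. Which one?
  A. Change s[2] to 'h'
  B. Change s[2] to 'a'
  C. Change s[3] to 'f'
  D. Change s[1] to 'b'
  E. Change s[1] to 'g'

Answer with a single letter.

Option A: s[2]='f'->'h', delta=(8-6)*7^3 mod 127 = 51, hash=18+51 mod 127 = 69
Option B: s[2]='f'->'a', delta=(1-6)*7^3 mod 127 = 63, hash=18+63 mod 127 = 81
Option C: s[3]='h'->'f', delta=(6-8)*7^2 mod 127 = 29, hash=18+29 mod 127 = 47
Option D: s[1]='a'->'b', delta=(2-1)*7^4 mod 127 = 115, hash=18+115 mod 127 = 6 <-- target
Option E: s[1]='a'->'g', delta=(7-1)*7^4 mod 127 = 55, hash=18+55 mod 127 = 73

Answer: D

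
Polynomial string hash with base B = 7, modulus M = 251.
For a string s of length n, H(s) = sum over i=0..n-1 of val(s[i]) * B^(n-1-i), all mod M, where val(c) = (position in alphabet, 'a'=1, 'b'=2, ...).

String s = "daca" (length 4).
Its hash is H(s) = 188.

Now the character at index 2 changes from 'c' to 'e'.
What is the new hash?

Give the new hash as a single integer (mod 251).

Answer: 202

Derivation:
val('c') = 3, val('e') = 5
Position k = 2, exponent = n-1-k = 1
B^1 mod M = 7^1 mod 251 = 7
Delta = (5 - 3) * 7 mod 251 = 14
New hash = (188 + 14) mod 251 = 202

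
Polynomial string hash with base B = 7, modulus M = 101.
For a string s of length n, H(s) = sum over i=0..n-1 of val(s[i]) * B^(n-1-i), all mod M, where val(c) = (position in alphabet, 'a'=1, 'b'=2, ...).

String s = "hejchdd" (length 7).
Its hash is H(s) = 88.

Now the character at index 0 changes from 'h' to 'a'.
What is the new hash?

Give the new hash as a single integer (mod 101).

Answer: 99

Derivation:
val('h') = 8, val('a') = 1
Position k = 0, exponent = n-1-k = 6
B^6 mod M = 7^6 mod 101 = 85
Delta = (1 - 8) * 85 mod 101 = 11
New hash = (88 + 11) mod 101 = 99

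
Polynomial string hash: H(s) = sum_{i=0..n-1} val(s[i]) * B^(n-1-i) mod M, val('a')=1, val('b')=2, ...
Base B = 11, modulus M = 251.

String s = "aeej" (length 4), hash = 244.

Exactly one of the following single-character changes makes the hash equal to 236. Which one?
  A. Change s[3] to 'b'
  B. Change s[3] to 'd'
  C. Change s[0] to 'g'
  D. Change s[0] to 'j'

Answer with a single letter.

Option A: s[3]='j'->'b', delta=(2-10)*11^0 mod 251 = 243, hash=244+243 mod 251 = 236 <-- target
Option B: s[3]='j'->'d', delta=(4-10)*11^0 mod 251 = 245, hash=244+245 mod 251 = 238
Option C: s[0]='a'->'g', delta=(7-1)*11^3 mod 251 = 205, hash=244+205 mod 251 = 198
Option D: s[0]='a'->'j', delta=(10-1)*11^3 mod 251 = 182, hash=244+182 mod 251 = 175

Answer: A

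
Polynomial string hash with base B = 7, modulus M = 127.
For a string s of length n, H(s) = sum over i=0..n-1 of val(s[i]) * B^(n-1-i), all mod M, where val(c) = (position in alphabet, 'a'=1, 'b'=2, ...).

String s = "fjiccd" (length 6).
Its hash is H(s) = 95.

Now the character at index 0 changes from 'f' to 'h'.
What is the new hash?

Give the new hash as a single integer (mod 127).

Answer: 54

Derivation:
val('f') = 6, val('h') = 8
Position k = 0, exponent = n-1-k = 5
B^5 mod M = 7^5 mod 127 = 43
Delta = (8 - 6) * 43 mod 127 = 86
New hash = (95 + 86) mod 127 = 54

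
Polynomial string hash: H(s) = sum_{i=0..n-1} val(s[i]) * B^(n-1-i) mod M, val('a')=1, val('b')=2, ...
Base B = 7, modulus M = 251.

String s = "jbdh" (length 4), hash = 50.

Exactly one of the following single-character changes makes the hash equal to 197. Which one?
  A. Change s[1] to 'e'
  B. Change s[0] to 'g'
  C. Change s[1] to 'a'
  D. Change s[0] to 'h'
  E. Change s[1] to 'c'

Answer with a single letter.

Option A: s[1]='b'->'e', delta=(5-2)*7^2 mod 251 = 147, hash=50+147 mod 251 = 197 <-- target
Option B: s[0]='j'->'g', delta=(7-10)*7^3 mod 251 = 226, hash=50+226 mod 251 = 25
Option C: s[1]='b'->'a', delta=(1-2)*7^2 mod 251 = 202, hash=50+202 mod 251 = 1
Option D: s[0]='j'->'h', delta=(8-10)*7^3 mod 251 = 67, hash=50+67 mod 251 = 117
Option E: s[1]='b'->'c', delta=(3-2)*7^2 mod 251 = 49, hash=50+49 mod 251 = 99

Answer: A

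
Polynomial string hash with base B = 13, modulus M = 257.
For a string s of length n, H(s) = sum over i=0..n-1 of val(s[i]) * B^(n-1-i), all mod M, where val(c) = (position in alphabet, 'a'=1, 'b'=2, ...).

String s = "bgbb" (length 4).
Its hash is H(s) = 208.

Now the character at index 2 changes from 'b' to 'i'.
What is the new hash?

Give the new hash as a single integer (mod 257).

Answer: 42

Derivation:
val('b') = 2, val('i') = 9
Position k = 2, exponent = n-1-k = 1
B^1 mod M = 13^1 mod 257 = 13
Delta = (9 - 2) * 13 mod 257 = 91
New hash = (208 + 91) mod 257 = 42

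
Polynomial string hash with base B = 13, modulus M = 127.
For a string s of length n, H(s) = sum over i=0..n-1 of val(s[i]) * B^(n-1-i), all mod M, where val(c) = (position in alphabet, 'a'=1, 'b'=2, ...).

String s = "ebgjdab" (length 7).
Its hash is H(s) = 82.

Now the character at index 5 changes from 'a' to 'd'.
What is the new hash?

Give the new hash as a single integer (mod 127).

val('a') = 1, val('d') = 4
Position k = 5, exponent = n-1-k = 1
B^1 mod M = 13^1 mod 127 = 13
Delta = (4 - 1) * 13 mod 127 = 39
New hash = (82 + 39) mod 127 = 121

Answer: 121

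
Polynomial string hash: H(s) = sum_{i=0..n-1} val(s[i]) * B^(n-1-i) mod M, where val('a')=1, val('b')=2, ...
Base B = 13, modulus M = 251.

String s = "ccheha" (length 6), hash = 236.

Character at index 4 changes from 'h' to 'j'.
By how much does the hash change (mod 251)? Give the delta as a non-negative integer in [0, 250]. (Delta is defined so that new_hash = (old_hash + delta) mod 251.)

Delta formula: (val(new) - val(old)) * B^(n-1-k) mod M
  val('j') - val('h') = 10 - 8 = 2
  B^(n-1-k) = 13^1 mod 251 = 13
  Delta = 2 * 13 mod 251 = 26

Answer: 26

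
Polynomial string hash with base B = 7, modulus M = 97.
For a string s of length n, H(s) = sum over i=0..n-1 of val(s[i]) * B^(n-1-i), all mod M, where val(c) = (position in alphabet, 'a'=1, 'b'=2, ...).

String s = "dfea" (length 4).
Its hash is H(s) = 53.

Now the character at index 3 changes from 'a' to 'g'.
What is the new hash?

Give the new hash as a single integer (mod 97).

Answer: 59

Derivation:
val('a') = 1, val('g') = 7
Position k = 3, exponent = n-1-k = 0
B^0 mod M = 7^0 mod 97 = 1
Delta = (7 - 1) * 1 mod 97 = 6
New hash = (53 + 6) mod 97 = 59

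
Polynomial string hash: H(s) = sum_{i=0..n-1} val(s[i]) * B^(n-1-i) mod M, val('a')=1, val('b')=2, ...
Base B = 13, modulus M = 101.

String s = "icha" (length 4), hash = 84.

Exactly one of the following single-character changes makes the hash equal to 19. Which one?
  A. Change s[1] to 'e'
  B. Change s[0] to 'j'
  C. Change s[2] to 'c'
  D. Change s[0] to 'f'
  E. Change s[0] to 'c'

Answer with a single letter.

Answer: C

Derivation:
Option A: s[1]='c'->'e', delta=(5-3)*13^2 mod 101 = 35, hash=84+35 mod 101 = 18
Option B: s[0]='i'->'j', delta=(10-9)*13^3 mod 101 = 76, hash=84+76 mod 101 = 59
Option C: s[2]='h'->'c', delta=(3-8)*13^1 mod 101 = 36, hash=84+36 mod 101 = 19 <-- target
Option D: s[0]='i'->'f', delta=(6-9)*13^3 mod 101 = 75, hash=84+75 mod 101 = 58
Option E: s[0]='i'->'c', delta=(3-9)*13^3 mod 101 = 49, hash=84+49 mod 101 = 32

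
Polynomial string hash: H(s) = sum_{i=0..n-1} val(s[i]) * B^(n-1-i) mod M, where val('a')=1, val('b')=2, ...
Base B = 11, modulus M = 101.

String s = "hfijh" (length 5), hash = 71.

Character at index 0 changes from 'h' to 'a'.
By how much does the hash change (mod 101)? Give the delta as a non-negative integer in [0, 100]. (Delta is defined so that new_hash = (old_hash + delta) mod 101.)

Delta formula: (val(new) - val(old)) * B^(n-1-k) mod M
  val('a') - val('h') = 1 - 8 = -7
  B^(n-1-k) = 11^4 mod 101 = 97
  Delta = -7 * 97 mod 101 = 28

Answer: 28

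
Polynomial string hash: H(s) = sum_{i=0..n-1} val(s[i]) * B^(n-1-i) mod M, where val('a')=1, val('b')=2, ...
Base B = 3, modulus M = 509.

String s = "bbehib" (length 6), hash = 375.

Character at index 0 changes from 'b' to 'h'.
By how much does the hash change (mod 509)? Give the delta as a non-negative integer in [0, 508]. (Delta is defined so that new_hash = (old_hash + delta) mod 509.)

Delta formula: (val(new) - val(old)) * B^(n-1-k) mod M
  val('h') - val('b') = 8 - 2 = 6
  B^(n-1-k) = 3^5 mod 509 = 243
  Delta = 6 * 243 mod 509 = 440

Answer: 440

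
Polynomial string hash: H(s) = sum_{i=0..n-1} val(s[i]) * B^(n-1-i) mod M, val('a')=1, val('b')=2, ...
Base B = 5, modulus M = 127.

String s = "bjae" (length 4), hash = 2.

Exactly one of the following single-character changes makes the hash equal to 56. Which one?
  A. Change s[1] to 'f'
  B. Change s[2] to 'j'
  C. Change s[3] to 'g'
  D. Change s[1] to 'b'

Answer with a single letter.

Option A: s[1]='j'->'f', delta=(6-10)*5^2 mod 127 = 27, hash=2+27 mod 127 = 29
Option B: s[2]='a'->'j', delta=(10-1)*5^1 mod 127 = 45, hash=2+45 mod 127 = 47
Option C: s[3]='e'->'g', delta=(7-5)*5^0 mod 127 = 2, hash=2+2 mod 127 = 4
Option D: s[1]='j'->'b', delta=(2-10)*5^2 mod 127 = 54, hash=2+54 mod 127 = 56 <-- target

Answer: D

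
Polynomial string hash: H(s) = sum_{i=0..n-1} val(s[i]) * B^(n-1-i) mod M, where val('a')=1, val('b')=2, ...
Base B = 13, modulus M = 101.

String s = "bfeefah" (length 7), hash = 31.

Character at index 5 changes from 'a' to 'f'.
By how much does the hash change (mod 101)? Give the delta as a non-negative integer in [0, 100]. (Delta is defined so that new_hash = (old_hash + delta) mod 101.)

Answer: 65

Derivation:
Delta formula: (val(new) - val(old)) * B^(n-1-k) mod M
  val('f') - val('a') = 6 - 1 = 5
  B^(n-1-k) = 13^1 mod 101 = 13
  Delta = 5 * 13 mod 101 = 65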